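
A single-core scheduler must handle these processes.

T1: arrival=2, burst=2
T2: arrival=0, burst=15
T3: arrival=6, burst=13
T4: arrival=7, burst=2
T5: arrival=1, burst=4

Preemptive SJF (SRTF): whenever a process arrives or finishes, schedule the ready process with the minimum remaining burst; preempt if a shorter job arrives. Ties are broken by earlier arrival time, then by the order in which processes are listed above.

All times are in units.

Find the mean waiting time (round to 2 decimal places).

5.20

Schedule: | T2 0-1 | T5 1-2 | T1 2-4 | T5 4-7 | T4 7-9 | T3 9-22 | T2 22-36 |
Completion: T1=4  T2=36  T3=22  T4=9  T5=7
Turnaround (C−A): T1=2  T2=36  T3=16  T4=2  T5=6
Waiting times: T1=0, T2=21, T3=3, T4=0, T5=2
Average waiting = (0+21+3+0+2) / 5 = 26/5 = 5.20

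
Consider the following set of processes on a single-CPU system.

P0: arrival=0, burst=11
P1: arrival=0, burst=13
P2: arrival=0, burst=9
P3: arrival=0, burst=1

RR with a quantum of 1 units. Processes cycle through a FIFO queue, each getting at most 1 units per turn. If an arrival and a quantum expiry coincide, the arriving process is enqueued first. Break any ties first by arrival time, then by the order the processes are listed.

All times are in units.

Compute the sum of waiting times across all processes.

Timeline: | P0 0-1 | P1 1-2 | P2 2-3 | P3 3-4 | P0 4-5 | P1 5-6 | P2 6-7 | P0 7-8 | P1 8-9 | P2 9-10 | P0 10-11 | P1 11-12 | P2 12-13 | P0 13-14 | P1 14-15 | P2 15-16 | P0 16-17 | P1 17-18 | P2 18-19 | P0 19-20 | P1 20-21 | P2 21-22 | P0 22-23 | P1 23-24 | P2 24-25 | P0 25-26 | P1 26-27 | P2 27-28 | P0 28-29 | P1 29-30 | P0 30-31 | P1 31-34 |
Completion: P0=31  P1=34  P2=28  P3=4
Waiting = turnaround − burst: P0=20, P1=21, P2=19, P3=3
Total waiting = 20 + 21 + 19 + 3 = 63

63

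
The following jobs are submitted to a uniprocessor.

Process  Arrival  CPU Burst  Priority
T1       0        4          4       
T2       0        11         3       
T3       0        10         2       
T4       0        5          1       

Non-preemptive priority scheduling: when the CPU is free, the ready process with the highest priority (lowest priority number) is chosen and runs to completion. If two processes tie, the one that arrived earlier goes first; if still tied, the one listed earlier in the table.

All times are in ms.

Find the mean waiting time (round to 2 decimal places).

11.50

Gantt: | T4 0-5 | T3 5-15 | T2 15-26 | T1 26-30 |
Completion: T1=30  T2=26  T3=15  T4=5
Turnaround (C−A): T1=30  T2=26  T3=15  T4=5
Waiting times: T1=26, T2=15, T3=5, T4=0
Average waiting = (26+15+5+0) / 4 = 46/4 = 11.50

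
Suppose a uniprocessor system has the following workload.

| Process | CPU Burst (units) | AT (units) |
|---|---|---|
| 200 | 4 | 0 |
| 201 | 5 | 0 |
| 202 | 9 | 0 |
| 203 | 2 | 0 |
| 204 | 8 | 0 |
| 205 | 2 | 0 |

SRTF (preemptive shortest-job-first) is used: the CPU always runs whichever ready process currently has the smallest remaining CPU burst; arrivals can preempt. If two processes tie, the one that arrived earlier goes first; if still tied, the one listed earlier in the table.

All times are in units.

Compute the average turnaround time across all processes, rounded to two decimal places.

Gantt: | 203 0-2 | 205 2-4 | 200 4-8 | 201 8-13 | 204 13-21 | 202 21-30 |
Completion: 200=8  201=13  202=30  203=2  204=21  205=4
Turnaround times: 200=8, 201=13, 202=30, 203=2, 204=21, 205=4
Average turnaround = (8+13+30+2+21+4) / 6 = 78/6 = 13.00

13.00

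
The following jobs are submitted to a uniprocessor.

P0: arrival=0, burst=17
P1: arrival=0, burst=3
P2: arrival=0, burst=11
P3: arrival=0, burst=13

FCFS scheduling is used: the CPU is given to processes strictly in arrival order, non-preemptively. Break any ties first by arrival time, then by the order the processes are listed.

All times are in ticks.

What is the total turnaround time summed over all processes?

Timeline: | P0 0-17 | P1 17-20 | P2 20-31 | P3 31-44 |
Completion: P0=17  P1=20  P2=31  P3=44
Turnaround (C−A): P0=17  P1=20  P2=31  P3=44
Turnaround = completion − arrival: P0=17, P1=20, P2=31, P3=44
Total turnaround = 17 + 20 + 31 + 44 = 112

112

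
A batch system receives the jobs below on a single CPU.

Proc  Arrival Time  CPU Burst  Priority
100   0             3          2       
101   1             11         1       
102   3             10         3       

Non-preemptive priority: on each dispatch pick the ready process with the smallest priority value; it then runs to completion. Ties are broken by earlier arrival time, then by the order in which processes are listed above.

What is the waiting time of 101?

2

Schedule: | 100 0-3 | 101 3-14 | 102 14-24 |
Completion: 100=3  101=14  102=24
Waiting(101) = turnaround − burst = 13 − 11 = 2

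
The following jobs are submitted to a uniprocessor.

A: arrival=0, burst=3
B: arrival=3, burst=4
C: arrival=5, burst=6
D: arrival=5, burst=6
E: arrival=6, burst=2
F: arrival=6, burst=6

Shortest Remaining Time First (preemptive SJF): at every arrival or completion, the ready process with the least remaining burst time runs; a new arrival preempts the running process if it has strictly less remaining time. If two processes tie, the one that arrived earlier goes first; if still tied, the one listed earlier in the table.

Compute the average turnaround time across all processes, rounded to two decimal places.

9.50

Timeline: | A 0-3 | B 3-7 | E 7-9 | C 9-15 | D 15-21 | F 21-27 |
Completion: A=3  B=7  C=15  D=21  E=9  F=27
Turnaround (C−A): A=3  B=4  C=10  D=16  E=3  F=21
Turnaround times: A=3, B=4, C=10, D=16, E=3, F=21
Average turnaround = (3+4+10+16+3+21) / 6 = 57/6 = 9.50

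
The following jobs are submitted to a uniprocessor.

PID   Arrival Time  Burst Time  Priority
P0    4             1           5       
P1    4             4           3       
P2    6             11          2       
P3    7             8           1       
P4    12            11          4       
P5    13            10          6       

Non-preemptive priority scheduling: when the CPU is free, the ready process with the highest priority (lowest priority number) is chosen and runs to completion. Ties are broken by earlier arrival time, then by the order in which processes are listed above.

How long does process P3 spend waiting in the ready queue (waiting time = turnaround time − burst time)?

Timeline: | idle 0-4 | P1 4-8 | P3 8-16 | P2 16-27 | P4 27-38 | P0 38-39 | P5 39-49 |
Completion: P0=39  P1=8  P2=27  P3=16  P4=38  P5=49
Turnaround (C−A): P0=35  P1=4  P2=21  P3=9  P4=26  P5=36
Waiting(P3) = turnaround − burst = 9 − 8 = 1

1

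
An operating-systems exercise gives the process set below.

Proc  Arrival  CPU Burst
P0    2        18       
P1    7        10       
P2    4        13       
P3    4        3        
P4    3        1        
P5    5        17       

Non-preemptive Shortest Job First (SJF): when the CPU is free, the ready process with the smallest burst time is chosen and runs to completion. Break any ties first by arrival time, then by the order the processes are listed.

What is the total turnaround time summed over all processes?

Gantt: | idle 0-2 | P0 2-20 | P4 20-21 | P3 21-24 | P1 24-34 | P2 34-47 | P5 47-64 |
Completion: P0=20  P1=34  P2=47  P3=24  P4=21  P5=64
Turnaround = completion − arrival: P0=18, P1=27, P2=43, P3=20, P4=18, P5=59
Total turnaround = 18 + 27 + 43 + 20 + 18 + 59 = 185

185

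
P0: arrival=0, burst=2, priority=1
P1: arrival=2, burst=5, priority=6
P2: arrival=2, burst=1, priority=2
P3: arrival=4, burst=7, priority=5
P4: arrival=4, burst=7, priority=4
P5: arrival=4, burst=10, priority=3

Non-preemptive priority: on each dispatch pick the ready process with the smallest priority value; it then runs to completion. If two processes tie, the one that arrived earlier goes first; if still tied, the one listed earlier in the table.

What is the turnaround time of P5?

14

Gantt: | P0 0-2 | P2 2-3 | P1 3-8 | P5 8-18 | P4 18-25 | P3 25-32 |
Completion: P0=2  P1=8  P2=3  P3=32  P4=25  P5=18
Turnaround (C−A): P0=2  P1=6  P2=1  P3=28  P4=21  P5=14
Turnaround(P5) = completion − arrival = 18 − 4 = 14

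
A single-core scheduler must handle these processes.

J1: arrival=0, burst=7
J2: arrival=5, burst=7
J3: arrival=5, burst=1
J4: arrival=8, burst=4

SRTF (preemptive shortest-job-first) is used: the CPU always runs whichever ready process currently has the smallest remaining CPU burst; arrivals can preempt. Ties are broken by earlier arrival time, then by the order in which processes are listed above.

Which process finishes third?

Timeline: | J1 0-5 | J3 5-6 | J1 6-8 | J4 8-12 | J2 12-19 |
Completion: J1=8  J2=19  J3=6  J4=12
Turnaround (C−A): J1=8  J2=14  J3=1  J4=4
Finish order: J3 → J1 → J4 → J2

J4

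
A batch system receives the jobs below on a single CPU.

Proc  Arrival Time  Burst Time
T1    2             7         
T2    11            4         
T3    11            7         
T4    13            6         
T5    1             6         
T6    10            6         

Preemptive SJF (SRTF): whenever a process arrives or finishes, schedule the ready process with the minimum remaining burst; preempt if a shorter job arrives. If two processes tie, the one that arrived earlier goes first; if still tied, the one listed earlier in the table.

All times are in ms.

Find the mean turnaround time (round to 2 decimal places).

Schedule: | idle 0-1 | T5 1-7 | T1 7-14 | T2 14-18 | T6 18-24 | T4 24-30 | T3 30-37 |
Completion: T1=14  T2=18  T3=37  T4=30  T5=7  T6=24
Turnaround (C−A): T1=12  T2=7  T3=26  T4=17  T5=6  T6=14
Turnaround times: T1=12, T2=7, T3=26, T4=17, T5=6, T6=14
Average turnaround = (12+7+26+17+6+14) / 6 = 82/6 = 13.67

13.67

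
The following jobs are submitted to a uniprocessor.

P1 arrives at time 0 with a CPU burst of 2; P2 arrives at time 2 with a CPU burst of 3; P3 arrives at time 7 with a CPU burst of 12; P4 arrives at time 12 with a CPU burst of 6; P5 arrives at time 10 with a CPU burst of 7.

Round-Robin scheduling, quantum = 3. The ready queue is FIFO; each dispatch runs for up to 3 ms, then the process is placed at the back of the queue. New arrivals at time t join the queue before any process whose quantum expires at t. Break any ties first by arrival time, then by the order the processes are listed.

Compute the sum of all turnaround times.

Timeline: | P1 0-2 | P2 2-5 | idle 5-7 | P3 7-10 | P5 10-13 | P3 13-16 | P4 16-19 | P5 19-22 | P3 22-25 | P4 25-28 | P5 28-29 | P3 29-32 |
Completion: P1=2  P2=5  P3=32  P4=28  P5=29
Turnaround = completion − arrival: P1=2, P2=3, P3=25, P4=16, P5=19
Total turnaround = 2 + 3 + 25 + 16 + 19 = 65

65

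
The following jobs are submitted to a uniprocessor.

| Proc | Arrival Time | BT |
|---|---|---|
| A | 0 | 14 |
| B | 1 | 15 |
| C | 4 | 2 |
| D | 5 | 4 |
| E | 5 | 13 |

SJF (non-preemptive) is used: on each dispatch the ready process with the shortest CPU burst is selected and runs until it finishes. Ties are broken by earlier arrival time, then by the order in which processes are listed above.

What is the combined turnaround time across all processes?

Schedule: | A 0-14 | C 14-16 | D 16-20 | E 20-33 | B 33-48 |
Completion: A=14  B=48  C=16  D=20  E=33
Turnaround (C−A): A=14  B=47  C=12  D=15  E=28
Turnaround = completion − arrival: A=14, B=47, C=12, D=15, E=28
Total turnaround = 14 + 47 + 12 + 15 + 28 = 116

116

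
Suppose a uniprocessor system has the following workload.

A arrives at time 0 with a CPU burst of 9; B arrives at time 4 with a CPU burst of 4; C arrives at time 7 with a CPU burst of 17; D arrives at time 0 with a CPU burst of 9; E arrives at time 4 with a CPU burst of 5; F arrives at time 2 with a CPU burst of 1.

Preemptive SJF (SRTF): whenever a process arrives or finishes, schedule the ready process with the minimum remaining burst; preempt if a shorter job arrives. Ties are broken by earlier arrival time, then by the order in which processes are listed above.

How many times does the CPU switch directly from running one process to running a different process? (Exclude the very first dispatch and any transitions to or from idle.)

Schedule: | A 0-2 | F 2-3 | A 3-4 | B 4-8 | E 8-13 | A 13-19 | D 19-28 | C 28-45 |
Completion: A=19  B=8  C=45  D=28  E=13  F=3
Turnaround (C−A): A=19  B=4  C=38  D=28  E=9  F=1

7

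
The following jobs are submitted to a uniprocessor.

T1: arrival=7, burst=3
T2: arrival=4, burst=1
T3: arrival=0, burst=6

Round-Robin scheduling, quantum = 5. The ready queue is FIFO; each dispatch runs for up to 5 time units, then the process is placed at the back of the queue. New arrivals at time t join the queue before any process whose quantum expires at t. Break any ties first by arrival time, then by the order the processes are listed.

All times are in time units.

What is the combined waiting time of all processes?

Gantt: | T3 0-5 | T2 5-6 | T3 6-7 | T1 7-10 |
Completion: T1=10  T2=6  T3=7
Turnaround (C−A): T1=3  T2=2  T3=7
Waiting = turnaround − burst: T1=0, T2=1, T3=1
Total waiting = 0 + 1 + 1 = 2

2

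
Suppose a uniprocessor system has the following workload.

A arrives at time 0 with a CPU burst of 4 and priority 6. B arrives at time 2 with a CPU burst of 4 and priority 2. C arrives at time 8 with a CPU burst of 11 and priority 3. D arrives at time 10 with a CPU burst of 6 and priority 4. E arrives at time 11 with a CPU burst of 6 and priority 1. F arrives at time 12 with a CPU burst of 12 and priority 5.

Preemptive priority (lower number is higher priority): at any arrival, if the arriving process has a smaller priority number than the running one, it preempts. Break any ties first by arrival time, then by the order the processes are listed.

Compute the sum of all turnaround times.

Timeline: | A 0-2 | B 2-6 | A 6-8 | C 8-11 | E 11-17 | C 17-25 | D 25-31 | F 31-43 |
Completion: A=8  B=6  C=25  D=31  E=17  F=43
Turnaround = completion − arrival: A=8, B=4, C=17, D=21, E=6, F=31
Total turnaround = 8 + 4 + 17 + 21 + 6 + 31 = 87

87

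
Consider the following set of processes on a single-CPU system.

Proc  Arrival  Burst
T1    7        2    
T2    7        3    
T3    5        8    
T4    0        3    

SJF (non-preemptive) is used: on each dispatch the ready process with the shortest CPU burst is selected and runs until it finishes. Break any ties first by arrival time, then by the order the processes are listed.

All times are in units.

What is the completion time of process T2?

Gantt: | T4 0-3 | idle 3-5 | T3 5-13 | T1 13-15 | T2 15-18 |
Completion: T1=15  T2=18  T3=13  T4=3

18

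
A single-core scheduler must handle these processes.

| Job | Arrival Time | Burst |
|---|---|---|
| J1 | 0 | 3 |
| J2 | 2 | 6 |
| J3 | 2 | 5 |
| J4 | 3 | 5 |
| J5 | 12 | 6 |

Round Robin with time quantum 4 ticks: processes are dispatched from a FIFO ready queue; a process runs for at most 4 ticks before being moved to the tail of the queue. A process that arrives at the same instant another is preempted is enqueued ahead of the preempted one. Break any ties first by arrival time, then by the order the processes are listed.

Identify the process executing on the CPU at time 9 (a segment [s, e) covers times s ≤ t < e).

Schedule: | J1 0-3 | J2 3-7 | J3 7-11 | J4 11-15 | J2 15-17 | J3 17-18 | J5 18-22 | J4 22-23 | J5 23-25 |
Completion: J1=3  J2=17  J3=18  J4=23  J5=25
Turnaround (C−A): J1=3  J2=15  J3=16  J4=20  J5=13

J3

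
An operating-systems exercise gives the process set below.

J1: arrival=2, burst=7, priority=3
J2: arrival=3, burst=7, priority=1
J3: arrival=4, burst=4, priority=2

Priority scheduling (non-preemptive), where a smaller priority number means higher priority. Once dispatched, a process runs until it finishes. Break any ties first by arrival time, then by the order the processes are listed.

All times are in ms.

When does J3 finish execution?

Schedule: | idle 0-2 | J1 2-9 | J2 9-16 | J3 16-20 |
Completion: J1=9  J2=16  J3=20
Turnaround (C−A): J1=7  J2=13  J3=16

20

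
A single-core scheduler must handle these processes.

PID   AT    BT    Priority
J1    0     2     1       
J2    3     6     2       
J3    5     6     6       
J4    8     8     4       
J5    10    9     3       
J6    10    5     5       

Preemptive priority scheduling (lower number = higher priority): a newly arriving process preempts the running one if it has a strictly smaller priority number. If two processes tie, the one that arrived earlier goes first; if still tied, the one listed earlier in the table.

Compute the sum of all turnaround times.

Timeline: | J1 0-2 | idle 2-3 | J2 3-9 | J4 9-10 | J5 10-19 | J4 19-26 | J6 26-31 | J3 31-37 |
Completion: J1=2  J2=9  J3=37  J4=26  J5=19  J6=31
Turnaround = completion − arrival: J1=2, J2=6, J3=32, J4=18, J5=9, J6=21
Total turnaround = 2 + 6 + 32 + 18 + 9 + 21 = 88

88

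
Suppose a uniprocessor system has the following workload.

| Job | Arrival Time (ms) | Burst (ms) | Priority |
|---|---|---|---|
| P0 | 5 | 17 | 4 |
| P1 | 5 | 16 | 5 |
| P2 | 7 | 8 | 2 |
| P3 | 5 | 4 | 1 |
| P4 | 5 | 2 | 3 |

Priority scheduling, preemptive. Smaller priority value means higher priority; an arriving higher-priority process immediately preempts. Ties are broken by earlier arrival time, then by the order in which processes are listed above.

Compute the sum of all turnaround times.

Gantt: | idle 0-5 | P3 5-9 | P2 9-17 | P4 17-19 | P0 19-36 | P1 36-52 |
Completion: P0=36  P1=52  P2=17  P3=9  P4=19
Turnaround = completion − arrival: P0=31, P1=47, P2=10, P3=4, P4=14
Total turnaround = 31 + 47 + 10 + 4 + 14 = 106

106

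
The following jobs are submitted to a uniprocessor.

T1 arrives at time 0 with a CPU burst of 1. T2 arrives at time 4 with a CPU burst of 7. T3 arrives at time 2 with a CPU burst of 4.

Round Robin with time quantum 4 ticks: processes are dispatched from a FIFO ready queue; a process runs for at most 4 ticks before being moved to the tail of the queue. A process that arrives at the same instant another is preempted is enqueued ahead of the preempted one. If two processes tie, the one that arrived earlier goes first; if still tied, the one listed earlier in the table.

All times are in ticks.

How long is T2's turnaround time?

Timeline: | T1 0-1 | idle 1-2 | T3 2-6 | T2 6-13 |
Completion: T1=1  T2=13  T3=6
Turnaround (C−A): T1=1  T2=9  T3=4
Turnaround(T2) = completion − arrival = 13 − 4 = 9

9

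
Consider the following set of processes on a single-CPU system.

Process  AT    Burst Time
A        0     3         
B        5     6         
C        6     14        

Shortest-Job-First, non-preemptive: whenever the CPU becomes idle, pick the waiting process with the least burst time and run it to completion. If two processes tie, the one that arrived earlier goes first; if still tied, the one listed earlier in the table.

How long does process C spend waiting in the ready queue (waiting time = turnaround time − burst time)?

Schedule: | A 0-3 | idle 3-5 | B 5-11 | C 11-25 |
Completion: A=3  B=11  C=25
Waiting(C) = turnaround − burst = 19 − 14 = 5

5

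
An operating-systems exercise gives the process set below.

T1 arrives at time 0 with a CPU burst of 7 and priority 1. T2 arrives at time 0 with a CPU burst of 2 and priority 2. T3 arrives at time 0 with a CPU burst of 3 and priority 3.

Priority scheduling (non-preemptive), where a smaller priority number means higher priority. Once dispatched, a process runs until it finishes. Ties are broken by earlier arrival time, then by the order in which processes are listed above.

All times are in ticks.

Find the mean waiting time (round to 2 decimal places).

5.33

Gantt: | T1 0-7 | T2 7-9 | T3 9-12 |
Completion: T1=7  T2=9  T3=12
Waiting times: T1=0, T2=7, T3=9
Average waiting = (0+7+9) / 3 = 16/3 = 5.33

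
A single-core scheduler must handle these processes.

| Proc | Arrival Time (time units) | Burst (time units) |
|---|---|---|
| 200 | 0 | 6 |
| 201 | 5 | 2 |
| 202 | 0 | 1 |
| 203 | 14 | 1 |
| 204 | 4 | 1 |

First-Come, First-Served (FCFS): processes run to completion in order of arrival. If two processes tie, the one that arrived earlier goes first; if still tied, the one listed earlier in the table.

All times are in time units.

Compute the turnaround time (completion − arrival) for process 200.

Gantt: | 200 0-6 | 202 6-7 | 204 7-8 | 201 8-10 | idle 10-14 | 203 14-15 |
Completion: 200=6  201=10  202=7  203=15  204=8
Turnaround (C−A): 200=6  201=5  202=7  203=1  204=4
Turnaround(200) = completion − arrival = 6 − 0 = 6

6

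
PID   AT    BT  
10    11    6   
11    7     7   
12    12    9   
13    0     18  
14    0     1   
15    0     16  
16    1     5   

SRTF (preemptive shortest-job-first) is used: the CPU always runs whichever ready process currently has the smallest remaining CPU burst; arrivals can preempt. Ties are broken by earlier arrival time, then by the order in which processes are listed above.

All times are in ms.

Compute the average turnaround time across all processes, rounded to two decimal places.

20.71

Schedule: | 14 0-1 | 16 1-6 | 15 6-7 | 11 7-14 | 10 14-20 | 12 20-29 | 15 29-44 | 13 44-62 |
Completion: 10=20  11=14  12=29  13=62  14=1  15=44  16=6
Turnaround (C−A): 10=9  11=7  12=17  13=62  14=1  15=44  16=5
Turnaround times: 10=9, 11=7, 12=17, 13=62, 14=1, 15=44, 16=5
Average turnaround = (9+7+17+62+1+44+5) / 7 = 145/7 = 20.71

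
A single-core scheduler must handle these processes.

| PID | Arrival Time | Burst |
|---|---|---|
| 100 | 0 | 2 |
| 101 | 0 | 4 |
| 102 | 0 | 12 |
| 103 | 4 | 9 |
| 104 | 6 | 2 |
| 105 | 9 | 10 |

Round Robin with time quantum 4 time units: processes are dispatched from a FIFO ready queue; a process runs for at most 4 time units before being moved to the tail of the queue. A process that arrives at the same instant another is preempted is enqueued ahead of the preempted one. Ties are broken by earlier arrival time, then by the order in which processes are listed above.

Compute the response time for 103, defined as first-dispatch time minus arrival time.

6

Gantt: | 100 0-2 | 101 2-6 | 102 6-10 | 103 10-14 | 104 14-16 | 105 16-20 | 102 20-24 | 103 24-28 | 105 28-32 | 102 32-36 | 103 36-37 | 105 37-39 |
Completion: 100=2  101=6  102=36  103=37  104=16  105=39
Response(103) = first start − arrival = 10 − 4 = 6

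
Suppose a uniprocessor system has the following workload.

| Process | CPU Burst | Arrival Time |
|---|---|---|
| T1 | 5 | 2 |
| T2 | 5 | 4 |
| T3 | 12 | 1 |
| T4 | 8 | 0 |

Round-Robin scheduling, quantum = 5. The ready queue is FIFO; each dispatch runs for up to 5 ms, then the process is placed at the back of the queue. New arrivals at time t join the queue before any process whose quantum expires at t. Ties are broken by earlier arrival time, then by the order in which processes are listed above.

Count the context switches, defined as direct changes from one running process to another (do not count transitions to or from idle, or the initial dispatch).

Timeline: | T4 0-5 | T3 5-10 | T1 10-15 | T2 15-20 | T4 20-23 | T3 23-30 |
Completion: T1=15  T2=20  T3=30  T4=23

5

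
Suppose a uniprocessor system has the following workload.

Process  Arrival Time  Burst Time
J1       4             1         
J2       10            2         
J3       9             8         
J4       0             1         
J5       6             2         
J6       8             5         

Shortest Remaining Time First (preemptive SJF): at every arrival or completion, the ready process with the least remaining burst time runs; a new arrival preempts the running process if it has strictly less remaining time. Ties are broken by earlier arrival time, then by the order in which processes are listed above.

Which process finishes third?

Gantt: | J4 0-1 | idle 1-4 | J1 4-5 | idle 5-6 | J5 6-8 | J6 8-10 | J2 10-12 | J6 12-15 | J3 15-23 |
Completion: J1=5  J2=12  J3=23  J4=1  J5=8  J6=15
Turnaround (C−A): J1=1  J2=2  J3=14  J4=1  J5=2  J6=7
Finish order: J4 → J1 → J5 → J2 → J6 → J3

J5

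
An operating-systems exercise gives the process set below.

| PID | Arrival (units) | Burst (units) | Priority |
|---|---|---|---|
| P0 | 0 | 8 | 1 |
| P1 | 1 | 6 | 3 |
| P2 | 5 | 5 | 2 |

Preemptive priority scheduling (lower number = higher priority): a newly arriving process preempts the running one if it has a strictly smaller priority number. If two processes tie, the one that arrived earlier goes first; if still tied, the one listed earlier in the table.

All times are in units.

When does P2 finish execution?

Schedule: | P0 0-8 | P2 8-13 | P1 13-19 |
Completion: P0=8  P1=19  P2=13
Turnaround (C−A): P0=8  P1=18  P2=8

13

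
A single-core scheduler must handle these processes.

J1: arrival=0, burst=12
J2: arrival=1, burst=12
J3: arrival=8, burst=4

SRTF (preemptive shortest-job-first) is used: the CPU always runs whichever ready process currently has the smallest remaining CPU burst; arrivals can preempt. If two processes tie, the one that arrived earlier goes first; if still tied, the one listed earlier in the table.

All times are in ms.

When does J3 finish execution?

16

Gantt: | J1 0-12 | J3 12-16 | J2 16-28 |
Completion: J1=12  J2=28  J3=16
Turnaround (C−A): J1=12  J2=27  J3=8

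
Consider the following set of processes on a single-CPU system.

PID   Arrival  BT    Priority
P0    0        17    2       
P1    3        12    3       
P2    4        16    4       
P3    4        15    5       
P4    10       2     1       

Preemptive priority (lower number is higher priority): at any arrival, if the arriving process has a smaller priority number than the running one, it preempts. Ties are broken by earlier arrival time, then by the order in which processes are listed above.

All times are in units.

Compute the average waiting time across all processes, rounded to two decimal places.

Timeline: | P0 0-10 | P4 10-12 | P0 12-19 | P1 19-31 | P2 31-47 | P3 47-62 |
Completion: P0=19  P1=31  P2=47  P3=62  P4=12
Turnaround (C−A): P0=19  P1=28  P2=43  P3=58  P4=2
Waiting times: P0=2, P1=16, P2=27, P3=43, P4=0
Average waiting = (2+16+27+43+0) / 5 = 88/5 = 17.60

17.60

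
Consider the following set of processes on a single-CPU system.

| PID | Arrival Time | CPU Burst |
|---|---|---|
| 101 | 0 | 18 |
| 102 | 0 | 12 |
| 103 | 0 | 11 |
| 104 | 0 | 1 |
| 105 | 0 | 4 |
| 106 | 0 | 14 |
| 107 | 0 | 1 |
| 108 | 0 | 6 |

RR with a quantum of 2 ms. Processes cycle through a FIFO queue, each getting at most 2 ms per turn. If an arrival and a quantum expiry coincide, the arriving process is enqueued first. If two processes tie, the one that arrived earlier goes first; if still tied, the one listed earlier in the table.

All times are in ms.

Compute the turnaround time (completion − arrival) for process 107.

12

Gantt: | 101 0-2 | 102 2-4 | 103 4-6 | 104 6-7 | 105 7-9 | 106 9-11 | 107 11-12 | 108 12-14 | 101 14-16 | 102 16-18 | 103 18-20 | 105 20-22 | 106 22-24 | 108 24-26 | 101 26-28 | 102 28-30 | 103 30-32 | 106 32-34 | 108 34-36 | 101 36-38 | 102 38-40 | 103 40-42 | 106 42-44 | 101 44-46 | 102 46-48 | 103 48-50 | 106 50-52 | 101 52-54 | 102 54-56 | 103 56-57 | 106 57-59 | 101 59-61 | 106 61-63 | 101 63-67 |
Completion: 101=67  102=56  103=57  104=7  105=22  106=63  107=12  108=36
Turnaround(107) = completion − arrival = 12 − 0 = 12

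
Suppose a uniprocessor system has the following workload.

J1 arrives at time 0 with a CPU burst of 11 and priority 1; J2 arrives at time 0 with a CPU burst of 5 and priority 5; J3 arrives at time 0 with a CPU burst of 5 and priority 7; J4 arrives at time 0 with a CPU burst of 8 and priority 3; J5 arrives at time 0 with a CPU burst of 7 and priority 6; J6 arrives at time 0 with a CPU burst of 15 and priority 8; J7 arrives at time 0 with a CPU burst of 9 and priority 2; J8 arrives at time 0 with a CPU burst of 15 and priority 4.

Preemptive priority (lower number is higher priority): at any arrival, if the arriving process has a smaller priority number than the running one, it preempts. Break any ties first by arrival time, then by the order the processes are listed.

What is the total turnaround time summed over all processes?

340

Timeline: | J1 0-11 | J7 11-20 | J4 20-28 | J8 28-43 | J2 43-48 | J5 48-55 | J3 55-60 | J6 60-75 |
Completion: J1=11  J2=48  J3=60  J4=28  J5=55  J6=75  J7=20  J8=43
Turnaround (C−A): J1=11  J2=48  J3=60  J4=28  J5=55  J6=75  J7=20  J8=43
Turnaround = completion − arrival: J1=11, J2=48, J3=60, J4=28, J5=55, J6=75, J7=20, J8=43
Total turnaround = 11 + 48 + 60 + 28 + 55 + 75 + 20 + 43 = 340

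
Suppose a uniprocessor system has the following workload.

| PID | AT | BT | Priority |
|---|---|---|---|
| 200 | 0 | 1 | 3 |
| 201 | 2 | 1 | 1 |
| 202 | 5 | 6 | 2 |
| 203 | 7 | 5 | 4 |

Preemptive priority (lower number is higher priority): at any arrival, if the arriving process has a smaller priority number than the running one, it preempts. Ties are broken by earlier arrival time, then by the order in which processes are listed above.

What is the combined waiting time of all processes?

4

Gantt: | 200 0-1 | idle 1-2 | 201 2-3 | idle 3-5 | 202 5-11 | 203 11-16 |
Completion: 200=1  201=3  202=11  203=16
Turnaround (C−A): 200=1  201=1  202=6  203=9
Waiting = turnaround − burst: 200=0, 201=0, 202=0, 203=4
Total waiting = 0 + 0 + 0 + 4 = 4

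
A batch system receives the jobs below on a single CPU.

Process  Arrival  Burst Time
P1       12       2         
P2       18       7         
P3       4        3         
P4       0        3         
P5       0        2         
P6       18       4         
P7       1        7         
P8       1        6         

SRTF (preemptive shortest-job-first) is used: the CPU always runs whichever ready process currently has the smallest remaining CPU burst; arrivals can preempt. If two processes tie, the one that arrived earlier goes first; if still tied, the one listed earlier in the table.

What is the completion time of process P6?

22

Schedule: | P5 0-2 | P4 2-5 | P3 5-8 | P8 8-14 | P1 14-16 | P7 16-18 | P6 18-22 | P7 22-27 | P2 27-34 |
Completion: P1=16  P2=34  P3=8  P4=5  P5=2  P6=22  P7=27  P8=14
Turnaround (C−A): P1=4  P2=16  P3=4  P4=5  P5=2  P6=4  P7=26  P8=13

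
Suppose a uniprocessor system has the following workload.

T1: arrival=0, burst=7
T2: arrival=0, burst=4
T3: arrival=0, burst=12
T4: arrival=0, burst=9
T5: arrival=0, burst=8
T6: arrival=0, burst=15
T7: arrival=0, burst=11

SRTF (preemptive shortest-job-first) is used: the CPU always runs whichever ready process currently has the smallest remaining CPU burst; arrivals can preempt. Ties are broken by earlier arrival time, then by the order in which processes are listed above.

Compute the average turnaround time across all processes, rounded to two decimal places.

31.14

Gantt: | T2 0-4 | T1 4-11 | T5 11-19 | T4 19-28 | T7 28-39 | T3 39-51 | T6 51-66 |
Completion: T1=11  T2=4  T3=51  T4=28  T5=19  T6=66  T7=39
Turnaround times: T1=11, T2=4, T3=51, T4=28, T5=19, T6=66, T7=39
Average turnaround = (11+4+51+28+19+66+39) / 7 = 218/7 = 31.14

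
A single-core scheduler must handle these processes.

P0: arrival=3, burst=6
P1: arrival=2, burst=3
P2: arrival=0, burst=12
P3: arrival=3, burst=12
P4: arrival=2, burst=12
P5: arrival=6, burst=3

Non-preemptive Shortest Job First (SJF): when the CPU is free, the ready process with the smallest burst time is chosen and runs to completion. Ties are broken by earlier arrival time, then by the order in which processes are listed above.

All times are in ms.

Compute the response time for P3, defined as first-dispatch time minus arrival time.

33

Timeline: | P2 0-12 | P1 12-15 | P5 15-18 | P0 18-24 | P4 24-36 | P3 36-48 |
Completion: P0=24  P1=15  P2=12  P3=48  P4=36  P5=18
Turnaround (C−A): P0=21  P1=13  P2=12  P3=45  P4=34  P5=12
Response(P3) = first start − arrival = 36 − 3 = 33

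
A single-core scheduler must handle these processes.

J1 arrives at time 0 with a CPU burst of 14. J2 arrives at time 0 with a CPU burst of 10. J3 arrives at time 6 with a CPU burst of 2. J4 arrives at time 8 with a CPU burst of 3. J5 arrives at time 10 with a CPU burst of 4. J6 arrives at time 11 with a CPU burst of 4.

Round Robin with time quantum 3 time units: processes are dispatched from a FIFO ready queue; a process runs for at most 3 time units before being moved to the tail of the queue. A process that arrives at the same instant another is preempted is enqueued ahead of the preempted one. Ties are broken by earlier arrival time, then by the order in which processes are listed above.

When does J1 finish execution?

Gantt: | J1 0-3 | J2 3-6 | J1 6-9 | J3 9-11 | J2 11-14 | J4 14-17 | J1 17-20 | J5 20-23 | J6 23-26 | J2 26-29 | J1 29-32 | J5 32-33 | J6 33-34 | J2 34-35 | J1 35-37 |
Completion: J1=37  J2=35  J3=11  J4=17  J5=33  J6=34
Turnaround (C−A): J1=37  J2=35  J3=5  J4=9  J5=23  J6=23

37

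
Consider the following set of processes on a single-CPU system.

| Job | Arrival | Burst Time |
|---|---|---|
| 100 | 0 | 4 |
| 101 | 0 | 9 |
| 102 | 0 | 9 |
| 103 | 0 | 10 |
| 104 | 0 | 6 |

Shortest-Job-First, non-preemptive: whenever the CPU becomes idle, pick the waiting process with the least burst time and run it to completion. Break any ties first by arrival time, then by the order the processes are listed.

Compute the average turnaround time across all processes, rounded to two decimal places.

19.80

Timeline: | 100 0-4 | 104 4-10 | 101 10-19 | 102 19-28 | 103 28-38 |
Completion: 100=4  101=19  102=28  103=38  104=10
Turnaround (C−A): 100=4  101=19  102=28  103=38  104=10
Turnaround times: 100=4, 101=19, 102=28, 103=38, 104=10
Average turnaround = (4+19+28+38+10) / 5 = 99/5 = 19.80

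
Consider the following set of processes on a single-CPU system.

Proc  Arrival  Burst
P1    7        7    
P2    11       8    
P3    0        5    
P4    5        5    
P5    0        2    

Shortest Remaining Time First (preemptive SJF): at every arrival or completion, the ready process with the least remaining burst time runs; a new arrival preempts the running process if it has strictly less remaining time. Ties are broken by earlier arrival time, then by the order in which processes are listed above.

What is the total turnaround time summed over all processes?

44

Timeline: | P5 0-2 | P3 2-7 | P4 7-12 | P1 12-19 | P2 19-27 |
Completion: P1=19  P2=27  P3=7  P4=12  P5=2
Turnaround = completion − arrival: P1=12, P2=16, P3=7, P4=7, P5=2
Total turnaround = 12 + 16 + 7 + 7 + 2 = 44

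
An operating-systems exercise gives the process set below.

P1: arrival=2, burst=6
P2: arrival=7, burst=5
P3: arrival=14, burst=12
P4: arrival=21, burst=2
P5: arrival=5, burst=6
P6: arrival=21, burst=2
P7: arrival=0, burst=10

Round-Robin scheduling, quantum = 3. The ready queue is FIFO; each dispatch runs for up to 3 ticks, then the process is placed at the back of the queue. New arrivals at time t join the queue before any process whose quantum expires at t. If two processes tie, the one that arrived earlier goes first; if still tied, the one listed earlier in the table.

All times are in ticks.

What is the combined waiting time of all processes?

Timeline: | P7 0-3 | P1 3-6 | P7 6-9 | P5 9-12 | P1 12-15 | P2 15-18 | P7 18-21 | P5 21-24 | P3 24-27 | P2 27-29 | P4 29-31 | P6 31-33 | P7 33-34 | P3 34-43 |
Completion: P1=15  P2=29  P3=43  P4=31  P5=24  P6=33  P7=34
Waiting = turnaround − burst: P1=7, P2=17, P3=17, P4=8, P5=13, P6=10, P7=24
Total waiting = 7 + 17 + 17 + 8 + 13 + 10 + 24 = 96

96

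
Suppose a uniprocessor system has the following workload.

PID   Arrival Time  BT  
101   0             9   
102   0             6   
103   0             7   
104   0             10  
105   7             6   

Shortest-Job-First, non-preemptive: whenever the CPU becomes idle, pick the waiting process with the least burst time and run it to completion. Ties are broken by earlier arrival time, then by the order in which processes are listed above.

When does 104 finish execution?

38

Gantt: | 102 0-6 | 103 6-13 | 105 13-19 | 101 19-28 | 104 28-38 |
Completion: 101=28  102=6  103=13  104=38  105=19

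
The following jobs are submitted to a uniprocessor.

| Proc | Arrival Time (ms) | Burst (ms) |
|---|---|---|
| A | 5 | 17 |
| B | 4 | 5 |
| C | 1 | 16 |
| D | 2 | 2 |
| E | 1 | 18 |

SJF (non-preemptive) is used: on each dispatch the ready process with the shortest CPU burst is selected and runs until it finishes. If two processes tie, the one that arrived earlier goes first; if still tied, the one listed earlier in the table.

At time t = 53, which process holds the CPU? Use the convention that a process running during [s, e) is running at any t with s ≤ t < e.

E

Schedule: | idle 0-1 | C 1-17 | D 17-19 | B 19-24 | A 24-41 | E 41-59 |
Completion: A=41  B=24  C=17  D=19  E=59
Turnaround (C−A): A=36  B=20  C=16  D=17  E=58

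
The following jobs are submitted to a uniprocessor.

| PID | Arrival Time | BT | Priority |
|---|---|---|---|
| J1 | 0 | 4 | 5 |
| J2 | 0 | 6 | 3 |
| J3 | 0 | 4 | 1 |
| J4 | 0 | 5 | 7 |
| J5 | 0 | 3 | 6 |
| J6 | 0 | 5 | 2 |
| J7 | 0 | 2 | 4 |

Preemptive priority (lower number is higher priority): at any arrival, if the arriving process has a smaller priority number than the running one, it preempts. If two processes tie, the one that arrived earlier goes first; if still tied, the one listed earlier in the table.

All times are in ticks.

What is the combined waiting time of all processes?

90

Schedule: | J3 0-4 | J6 4-9 | J2 9-15 | J7 15-17 | J1 17-21 | J5 21-24 | J4 24-29 |
Completion: J1=21  J2=15  J3=4  J4=29  J5=24  J6=9  J7=17
Waiting = turnaround − burst: J1=17, J2=9, J3=0, J4=24, J5=21, J6=4, J7=15
Total waiting = 17 + 9 + 0 + 24 + 21 + 4 + 15 = 90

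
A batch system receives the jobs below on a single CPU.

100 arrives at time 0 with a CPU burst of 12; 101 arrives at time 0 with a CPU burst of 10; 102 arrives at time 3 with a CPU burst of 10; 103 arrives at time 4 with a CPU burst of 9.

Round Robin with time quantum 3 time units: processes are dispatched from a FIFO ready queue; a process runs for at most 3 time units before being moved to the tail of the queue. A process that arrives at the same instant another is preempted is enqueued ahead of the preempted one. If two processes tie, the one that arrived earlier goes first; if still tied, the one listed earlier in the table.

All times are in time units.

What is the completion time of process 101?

Gantt: | 100 0-3 | 101 3-6 | 102 6-9 | 100 9-12 | 103 12-15 | 101 15-18 | 102 18-21 | 100 21-24 | 103 24-27 | 101 27-30 | 102 30-33 | 100 33-36 | 103 36-39 | 101 39-40 | 102 40-41 |
Completion: 100=36  101=40  102=41  103=39

40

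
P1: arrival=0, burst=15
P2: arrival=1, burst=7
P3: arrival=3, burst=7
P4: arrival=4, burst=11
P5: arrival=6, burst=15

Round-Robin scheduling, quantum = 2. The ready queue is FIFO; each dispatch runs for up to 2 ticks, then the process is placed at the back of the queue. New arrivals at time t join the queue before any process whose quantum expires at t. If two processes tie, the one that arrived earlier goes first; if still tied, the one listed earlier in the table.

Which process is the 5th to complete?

P5

Gantt: | P1 0-2 | P2 2-4 | P1 4-6 | P3 6-8 | P4 8-10 | P2 10-12 | P5 12-14 | P1 14-16 | P3 16-18 | P4 18-20 | P2 20-22 | P5 22-24 | P1 24-26 | P3 26-28 | P4 28-30 | P2 30-31 | P5 31-33 | P1 33-35 | P3 35-36 | P4 36-38 | P5 38-40 | P1 40-42 | P4 42-44 | P5 44-46 | P1 46-48 | P4 48-49 | P5 49-51 | P1 51-52 | P5 52-55 |
Completion: P1=52  P2=31  P3=36  P4=49  P5=55
Finish order: P2 → P3 → P4 → P1 → P5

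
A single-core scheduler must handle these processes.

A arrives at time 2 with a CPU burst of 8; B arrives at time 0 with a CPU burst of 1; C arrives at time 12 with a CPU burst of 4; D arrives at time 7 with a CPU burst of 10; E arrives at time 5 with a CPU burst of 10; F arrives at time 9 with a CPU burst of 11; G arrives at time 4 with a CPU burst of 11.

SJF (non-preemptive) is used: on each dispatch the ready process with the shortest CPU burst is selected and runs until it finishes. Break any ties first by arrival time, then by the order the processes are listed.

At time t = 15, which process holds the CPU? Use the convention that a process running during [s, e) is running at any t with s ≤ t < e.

Timeline: | B 0-1 | idle 1-2 | A 2-10 | E 10-20 | C 20-24 | D 24-34 | G 34-45 | F 45-56 |
Completion: A=10  B=1  C=24  D=34  E=20  F=56  G=45

E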